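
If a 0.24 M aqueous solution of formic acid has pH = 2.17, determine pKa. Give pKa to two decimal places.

[H+] = 10^(-2.17) = 6.76 × 10^-3 M
At equilibrium [HA] = 0.24 − 6.76 × 10^-3 = 2.33 × 10^-1 M
Ka = [H+][A-]/[HA] = (6.76 × 10^-3)² / 2.33 × 10^-1 = 1.96 × 10^-4
pKa = -log(1.96 × 10^-4) = 3.71

pKa = 3.71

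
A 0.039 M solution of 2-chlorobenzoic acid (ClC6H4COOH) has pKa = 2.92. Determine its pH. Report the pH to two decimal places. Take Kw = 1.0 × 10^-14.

pH = 2.20

ClC6H4COOH ⇌ ClC6H4COO- + H+
Ka = 10^(−2.92) = 1.20 × 10^-3
Let x = [H+] at equilibrium. Ka = x²/(0.039 − x).
The 5% rule fails; solving x² + Ka·x − Ka·C₀ = 0 exactly:
x = [−0.0012 + √(0.0012² + 0.000187)]/2 = 6.27 × 10^-3 M
pH = −log[H+] = −log(6.27 × 10^-3) = 2.20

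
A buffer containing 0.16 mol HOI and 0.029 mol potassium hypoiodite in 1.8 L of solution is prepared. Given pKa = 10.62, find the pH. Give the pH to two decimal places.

Henderson–Hasselbalch: pH = pKa + log([OI-]/[HOI]) = 10.62 + log(0.029/0.16)
pH = 10.62 + (-0.742) = 9.88

pH = 9.88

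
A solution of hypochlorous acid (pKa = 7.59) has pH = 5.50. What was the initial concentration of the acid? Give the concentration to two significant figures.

C₀ = 3.9 × 10^-4 M

[H+] = 10^(-5.50) = 3.16 × 10^-6 M = x
Ka = 10^(−7.59) = 2.57 × 10^-8
Ka = x²/(C₀ − x) ⇒ C₀ = x + x²/Ka
C₀ = 3.16 × 10^-6 + (3.16 × 10^-6)²/(2.57 × 10^-8) = 3.92 × 10^-4 M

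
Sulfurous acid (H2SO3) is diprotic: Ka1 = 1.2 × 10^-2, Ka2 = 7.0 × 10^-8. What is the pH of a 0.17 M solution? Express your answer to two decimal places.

pH = 1.40

Ka1 ≫ Ka2, so treat the first dissociation as the only significant source of H+.
Ka1 = x²/(0.17 − x) = 1.2 × 10^-2
Solving the quadratic: x = (−Ka1 + √(Ka1² + 4·Ka1·C₀))/2 = 3.96 × 10^-2 M
pH = −log(3.96 × 10^-2) = 1.40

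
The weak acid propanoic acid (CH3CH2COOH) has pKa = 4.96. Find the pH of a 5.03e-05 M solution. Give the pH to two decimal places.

pH = 4.73

CH3CH2COOH ⇌ CH3CH2COO- + H+
Ka = 10^(−4.96) = 1.10 × 10^-5
From the ICE table, Ka = [H+]²/(5.03e-05 − [H+]) = 1.10 × 10^-5.
[H+] is not negligible relative to C₀; solve [H+]² + 1.1e-05·[H+] − 5.53e-10 = 0.
[H+] = (−Ka + √(Ka² + 4·Ka·C₀))/2 = 1.87 × 10^-5 M
pH = −log[H+] = −log(1.87 × 10^-5) = 4.73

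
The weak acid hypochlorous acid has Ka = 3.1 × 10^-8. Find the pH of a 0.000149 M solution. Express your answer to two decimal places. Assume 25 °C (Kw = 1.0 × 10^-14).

pH = 5.67

HOCl ⇌ OCl- + H+
From the ICE table, Ka = x²/(0.000149 − x) = 3.1 × 10^-8.
Assume x ≪ 0.000149: x ≈ √(3.1 × 10^-8 × 0.000149) = 2.15 × 10^-6 M
pH = −log[H+] = −log(2.15 × 10^-6) = 5.67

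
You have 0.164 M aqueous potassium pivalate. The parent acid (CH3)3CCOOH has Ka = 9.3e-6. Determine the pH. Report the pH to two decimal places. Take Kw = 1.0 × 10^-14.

pH = 9.12

(CH3)3CCOO- is the conjugate base of the weak acid (CH3)3CCOOH.
Kb = Kw/Ka = 1.0×10^-14 / 9.3 × 10^-6 = 1.08 × 10^-9
From the ICE table, Kb = [OH-]²/(0.164 − [OH-]) = 1.08 × 10^-9.
Assume [OH-] ≪ 0.164: [OH-] ≈ √(1.08 × 10^-9 × 0.164) = 1.33 × 10^-5 M
pOH = 4.88, so pH = 14.00 − pOH = 9.12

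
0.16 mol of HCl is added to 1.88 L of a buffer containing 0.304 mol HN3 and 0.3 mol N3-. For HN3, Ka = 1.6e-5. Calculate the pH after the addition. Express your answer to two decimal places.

pH = 4.28

Added H+ converts N3- to HN3: HN3 → 0.464 mol, N3- → 0.14 mol.
pKa = −log(1.6 × 10^-5) = 4.796
pH = pKa + log(n_N3-/n_HN3) = 4.796 + log(0.14/0.464) = 4.796 + (-0.520)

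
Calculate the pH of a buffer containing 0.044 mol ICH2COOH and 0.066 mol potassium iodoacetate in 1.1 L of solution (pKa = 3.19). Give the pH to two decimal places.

pH = pKa + log([A⁻]/[HA]) = 3.19 + log(0.066/0.044)
pH = 3.19 + (+0.176) = 3.37

pH = 3.37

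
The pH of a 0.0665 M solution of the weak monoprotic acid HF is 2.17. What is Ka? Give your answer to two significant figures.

Ka = 7.7 × 10^-4

[H+] = 10^(-2.17) = 6.76 × 10^-3 M
At equilibrium [HA] = 0.0665 − 6.76 × 10^-3 = 5.97 × 10^-2 M
Ka = [H+][A-]/[HA] = (6.76 × 10^-3)² / 5.97 × 10^-2 = 7.7 × 10^-4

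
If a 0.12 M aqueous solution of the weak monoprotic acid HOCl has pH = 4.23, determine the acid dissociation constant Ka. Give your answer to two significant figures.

Ka = 2.9 × 10^-8

[H+] = 10^(-4.23) = 5.89 × 10^-5 M
At equilibrium [HA] = 0.12 − 5.89 × 10^-5 = 1.20 × 10^-1 M
Ka = [H+][A-]/[HA] = (5.89 × 10^-5)² / 1.20 × 10^-1 = 2.9 × 10^-8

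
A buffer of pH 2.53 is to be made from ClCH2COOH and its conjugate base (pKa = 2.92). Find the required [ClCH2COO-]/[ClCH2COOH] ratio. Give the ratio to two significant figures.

ratio = 0.41

pH = pKa + log(r) ⇒ log(r) = 2.53 − 2.92 = -0.39
r = [ClCH2COO-]/[ClCH2COOH] = 10^(-0.39) = 0.407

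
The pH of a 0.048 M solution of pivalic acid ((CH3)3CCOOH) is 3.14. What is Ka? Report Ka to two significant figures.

[H+] = 10^(-3.14) = 7.24 × 10^-4 M
At equilibrium [HA] = 0.048 − 7.24 × 10^-4 = 4.73 × 10^-2 M
Ka = [H+][A-]/[HA] = (7.24 × 10^-4)² / 4.73 × 10^-2 = 1.1 × 10^-5

Ka = 1.1 × 10^-5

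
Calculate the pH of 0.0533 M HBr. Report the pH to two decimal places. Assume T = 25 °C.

pH = 1.27

HBr is a strong acid and dissociates completely, so [H+] = 0.0533 M.
pH = -log(0.0533) = 1.27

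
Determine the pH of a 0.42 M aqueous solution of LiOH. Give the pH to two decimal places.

pH = 13.62

LiOH is a strong base; [OH-] = 0.42 M.
pOH = -log(0.42) = 0.38
pH = 14.00 - 0.38 = 13.62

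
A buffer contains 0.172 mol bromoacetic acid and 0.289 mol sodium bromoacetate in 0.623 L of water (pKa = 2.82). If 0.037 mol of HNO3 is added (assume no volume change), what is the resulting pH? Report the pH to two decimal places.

pH = 2.90

After neutralization: n(BrCH2COOH) = 0.209 mol, n(BrCH2COO-) = 0.252 mol.
Henderson–Hasselbalch with mole ratio 0.252/0.209: pH = 2.82 + (+0.081)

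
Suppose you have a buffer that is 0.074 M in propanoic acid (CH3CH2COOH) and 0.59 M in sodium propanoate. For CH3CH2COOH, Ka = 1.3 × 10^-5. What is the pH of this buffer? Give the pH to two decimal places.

pH = 5.79

pKa = −log(1.3 × 10^-5) = 4.886
Henderson–Hasselbalch: pH = pKa + log([CH3CH2COO-]/[CH3CH2COOH]) = 4.886 + log(0.59/0.074)
pH = 4.886 + (+0.902) = 5.79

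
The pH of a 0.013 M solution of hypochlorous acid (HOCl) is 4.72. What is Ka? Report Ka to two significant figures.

[H+] = 10^(-4.72) = 1.91 × 10^-5 M
At equilibrium [HA] = 0.013 − 1.91 × 10^-5 = 1.30 × 10^-2 M
Ka = [H+][A-]/[HA] = (1.91 × 10^-5)² / 1.30 × 10^-2 = 2.8 × 10^-8

Ka = 2.8 × 10^-8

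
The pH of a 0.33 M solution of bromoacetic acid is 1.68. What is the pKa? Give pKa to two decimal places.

pKa = 2.85

[H+] = 10^(-1.68) = 2.09 × 10^-2 M
At equilibrium [HA] = 0.33 − 2.09 × 10^-2 = 3.09 × 10^-1 M
Ka = [H+][A-]/[HA] = (2.09 × 10^-2)² / 3.09 × 10^-1 = 1.41 × 10^-3
pKa = -log(1.41 × 10^-3) = 2.85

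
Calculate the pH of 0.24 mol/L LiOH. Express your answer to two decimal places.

pH = 13.38

LiOH is a strong base; [OH-] = 0.24 M.
pOH = -log(0.24) = 0.62
pH = 14.00 - 0.62 = 13.38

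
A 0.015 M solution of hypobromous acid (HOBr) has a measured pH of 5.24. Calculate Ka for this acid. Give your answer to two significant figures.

Ka = 2.2 × 10^-9

[H+] = 10^(-5.24) = 5.75 × 10^-6 M
At equilibrium [HA] = 0.015 − 5.75 × 10^-6 = 1.50 × 10^-2 M
Ka = [H+][A-]/[HA] = (5.75 × 10^-6)² / 1.50 × 10^-2 = 2.2 × 10^-9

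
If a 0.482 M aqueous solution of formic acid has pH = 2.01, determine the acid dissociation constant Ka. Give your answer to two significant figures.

[H+] = 10^(-2.01) = 9.77 × 10^-3 M
At equilibrium [HA] = 0.482 − 9.77 × 10^-3 = 4.72 × 10^-1 M
Ka = [H+][A-]/[HA] = (9.77 × 10^-3)² / 4.72 × 10^-1 = 2.0 × 10^-4

Ka = 2.0 × 10^-4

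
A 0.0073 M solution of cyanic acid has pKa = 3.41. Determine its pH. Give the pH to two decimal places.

pH = 2.82

HOCN ⇌ OCN- + H+
Ka = 10^(−3.41) = 3.89 × 10^-4
From the ICE table, Ka = x²/(0.0073 − x) = 3.89 × 10^-4.
Here C₀/Ka ≈ 18.8, so the small-x approximation fails. Use the quadratic:
x = [−0.000389 + √(0.000389² + 1.14e-05)]/2 = 1.50 × 10^-3 M
pH = −log[H+] = −log(1.50 × 10^-3) = 2.82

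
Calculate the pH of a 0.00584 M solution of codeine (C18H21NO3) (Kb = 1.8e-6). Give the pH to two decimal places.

C18H21NO3 + H2O ⇌ C18H22NO3+ + OH-
From the ICE table, Kb = [OH-]²/(0.00584 − [OH-]) = 1.8 × 10^-6.
Since Kb ≪ C₀, [OH-] ≈ √(Kb·C₀) = 1.03 × 10^-4 M.
pOH = −log(1.03 × 10^-4) = 3.99; pH = 14.00 − 3.99 = 10.01

pH = 10.01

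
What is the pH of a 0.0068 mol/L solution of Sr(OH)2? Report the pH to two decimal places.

Sr(OH)2 is a strong base (each formula unit releases 2 OH-); [OH-] = 0.0136 M.
pOH = -log(0.0136) = 1.87
pH = 14.00 - 1.87 = 12.13

pH = 12.13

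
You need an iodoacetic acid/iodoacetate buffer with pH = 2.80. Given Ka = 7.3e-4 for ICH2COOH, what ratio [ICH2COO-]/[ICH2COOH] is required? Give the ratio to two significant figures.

ratio = 0.46

pKa = -log(7.3 × 10^-4) = 3.137
pH = pKa + log(r) ⇒ log(r) = 2.80 − 3.137 = -0.337
r = [ICH2COO-]/[ICH2COOH] = 10^(-0.337) = 0.46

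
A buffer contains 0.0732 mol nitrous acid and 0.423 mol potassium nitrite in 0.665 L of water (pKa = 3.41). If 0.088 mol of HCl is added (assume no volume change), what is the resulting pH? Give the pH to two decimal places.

pH = 3.73

After neutralization: n(HNO2) = 0.161 mol, n(NO2-) = 0.335 mol.
Henderson–Hasselbalch with mole ratio 0.335/0.161: pH = 3.41 + (+0.318)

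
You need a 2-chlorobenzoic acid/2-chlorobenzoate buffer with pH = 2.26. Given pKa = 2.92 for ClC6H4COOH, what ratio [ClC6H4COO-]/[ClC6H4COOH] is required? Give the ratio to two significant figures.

ratio = 0.22

pH = pKa + log(r) ⇒ log(r) = 2.26 − 2.92 = -0.66
r = [ClC6H4COO-]/[ClC6H4COOH] = 10^(-0.66) = 0.219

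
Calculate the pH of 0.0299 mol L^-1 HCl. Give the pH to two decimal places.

pH = 1.52

HCl is a strong acid and dissociates completely, so [H+] = 0.0299 M.
pH = -log(0.0299) = 1.52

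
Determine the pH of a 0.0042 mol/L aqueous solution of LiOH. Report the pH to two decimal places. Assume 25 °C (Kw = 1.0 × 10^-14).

pH = 11.62

LiOH is a strong base; [OH-] = 0.0042 M.
pOH = -log(0.0042) = 2.38
pH = 14.00 - 2.38 = 11.62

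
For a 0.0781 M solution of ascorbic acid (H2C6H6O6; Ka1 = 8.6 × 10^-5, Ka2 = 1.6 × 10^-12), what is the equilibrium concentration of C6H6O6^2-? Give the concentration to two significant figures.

First ionization gives [H+] ≈ [HC6H6O6-] = 2.59 × 10^-3 M.
Second step: Ka2 = [H+][C6H6O6^2-]/[HC6H6O6-] ≈ [C6H6O6^2-] (since [H+] ≈ [HC6H6O6-]).
So [C6H6O6^2-] ≈ Ka2.

1.6 × 10^-12 M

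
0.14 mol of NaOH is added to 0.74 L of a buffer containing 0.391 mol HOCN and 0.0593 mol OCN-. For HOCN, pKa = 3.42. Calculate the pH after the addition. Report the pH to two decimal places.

pH = 3.32

After neutralization: n(HOCN) = 0.251 mol, n(OCN-) = 0.199 mol.
pH = pKa + log([A⁻]/[HA]) = 3.42 + log(0.199/0.251) = 3.42 -0.101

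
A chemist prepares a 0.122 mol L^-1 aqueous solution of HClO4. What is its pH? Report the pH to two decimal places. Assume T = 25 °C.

pH = 0.91

HClO4 is a strong acid and dissociates completely, so [H+] = 0.122 M.
pH = -log(0.122) = 0.91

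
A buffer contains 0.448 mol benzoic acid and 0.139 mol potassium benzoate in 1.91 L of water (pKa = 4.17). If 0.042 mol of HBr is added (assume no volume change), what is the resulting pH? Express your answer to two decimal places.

pH = 3.47

Added H+ converts C6H5COO- to C6H5COOH: C6H5COOH → 0.49 mol, C6H5COO- → 0.097 mol.
pH = pKa + log(n_C6H5COO-/n_C6H5COOH) = 4.17 + log(0.097/0.49) = 4.17 + (-0.703)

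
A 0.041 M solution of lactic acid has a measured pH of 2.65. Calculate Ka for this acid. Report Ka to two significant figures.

Ka = 1.3 × 10^-4

[H+] = 10^(-2.65) = 2.24 × 10^-3 M
At equilibrium [HA] = 0.041 − 2.24 × 10^-3 = 3.88 × 10^-2 M
Ka = [H+][A-]/[HA] = (2.24 × 10^-3)² / 3.88 × 10^-2 = 1.3 × 10^-4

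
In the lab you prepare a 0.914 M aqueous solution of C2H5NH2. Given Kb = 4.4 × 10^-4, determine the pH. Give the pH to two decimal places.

C2H5NH2 + H2O ⇌ C2H5NH3+ + OH-
From the ICE table, Kb = [OH-]²/(0.914 − [OH-]) = 4.4 × 10^-4.
Since Kb ≪ C₀, [OH-] ≈ √(Kb·C₀) = 2.01 × 10^-2 M.
Check: 2.2% ionized — well under 5%, approximation valid.
pOH = 1.70, so pH = 14.00 − pOH = 12.30

pH = 12.30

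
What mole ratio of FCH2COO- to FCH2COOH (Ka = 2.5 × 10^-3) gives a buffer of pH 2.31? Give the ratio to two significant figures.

ratio = 0.51

pKa = -log(2.5 × 10^-3) = 2.602
pH = pKa + log(r) ⇒ log(r) = 2.31 − 2.602 = -0.292
r = [FCH2COO-]/[FCH2COOH] = 10^(-0.292) = 0.511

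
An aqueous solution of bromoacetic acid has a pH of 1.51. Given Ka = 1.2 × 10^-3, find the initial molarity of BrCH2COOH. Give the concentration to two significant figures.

C₀ = 8.3 × 10^-1 M

[H+] = 10^(-1.51) = 3.09 × 10^-2 M = x
Ka = x²/(C₀ − x) ⇒ C₀ = x + x²/Ka
C₀ = 3.09 × 10^-2 + (3.09 × 10^-2)²/(1.2 × 10^-3) = 8.27 × 10^-1 M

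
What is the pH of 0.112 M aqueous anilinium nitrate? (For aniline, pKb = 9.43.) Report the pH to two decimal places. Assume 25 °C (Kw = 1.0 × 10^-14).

C6H5NH3+ is the conjugate acid of the weak base C6H5NH2.
Kb = 10^(−9.43) = 3.72 × 10^-10
Ka = Kw/Kb = 1.0×10^-14 / 3.72 × 10^-10 = 2.69 × 10^-5
From the ICE table, Ka = [H+]²/(0.112 − [H+]) = 2.69 × 10^-5.
Assume [H+] ≪ 0.112: [H+] ≈ √(2.69 × 10^-5 × 0.112) = 1.74 × 10^-3 M
pH = −log(1.74 × 10^-3) = 2.76

pH = 2.76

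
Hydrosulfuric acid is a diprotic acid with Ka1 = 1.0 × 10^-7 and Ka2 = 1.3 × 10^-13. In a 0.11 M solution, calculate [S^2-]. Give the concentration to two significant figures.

First ionization gives [H+] ≈ [HS-] = 1.05 × 10^-4 M.
Second step: Ka2 = [H+][S^2-]/[HS-] ≈ [S^2-] (since [H+] ≈ [HS-]).
So [S^2-] ≈ Ka2.

1.3 × 10^-13 M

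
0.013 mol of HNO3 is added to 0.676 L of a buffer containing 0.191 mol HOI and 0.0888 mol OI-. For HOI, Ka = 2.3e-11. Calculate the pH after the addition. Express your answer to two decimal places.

pH = 10.21

After neutralization: n(HOI) = 0.204 mol, n(OI-) = 0.0758 mol.
pKa = −log(2.3 × 10^-11) = 10.638
pH = pKa + log([A⁻]/[HA]) = 10.638 + log(0.0758/0.204) = 10.638 -0.430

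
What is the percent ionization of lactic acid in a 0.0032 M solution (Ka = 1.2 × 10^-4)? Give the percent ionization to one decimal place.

CH3CH(OH)COOH ⇌ CH3CH(OH)COO- + H+; let x = [H+] at equilibrium.
Solve x² + 0.00012x − 3.84e-07 = 0 → x = 5.63 × 10^-4 M
% ionization = x/C₀ × 100% = 5.63 × 10^-4/0.0032 × 100% = 17.6%

17.6%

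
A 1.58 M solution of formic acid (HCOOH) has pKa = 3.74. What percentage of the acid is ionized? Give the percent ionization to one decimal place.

1.1%

HCOOH ⇌ HCOO- + H+; let x = [H+] at equilibrium.
Ka = 10^(−3.74) = 1.82 × 10^-4
x ≈ √(Ka·C₀) = √(1.82 × 10^-4 × 1.58) = 1.70 × 10^-2 M
% ionization = x/C₀ × 100% = 1.70 × 10^-2/1.58 × 100% = 1.1%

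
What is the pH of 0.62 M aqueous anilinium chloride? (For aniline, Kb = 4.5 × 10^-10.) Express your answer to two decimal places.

C6H5NH3+ is the conjugate acid of the weak base C6H5NH2.
Ka = Kw/Kb = 1.0×10^-14 / 4.5 × 10^-10 = 2.22 × 10^-5
From the ICE table, Ka = [H+]²/(0.62 − [H+]) = 2.22 × 10^-5.
Assume [H+] ≪ 0.62: [H+] ≈ √(2.22 × 10^-5 × 0.62) = 3.71 × 10^-3 M
Check: 0.6% ionized — well under 5%, approximation valid.
pH = −log(3.71 × 10^-3) = 2.43

pH = 2.43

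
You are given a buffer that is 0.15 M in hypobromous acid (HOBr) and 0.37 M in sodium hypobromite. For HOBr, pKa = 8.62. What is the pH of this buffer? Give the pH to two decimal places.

pH = pKa + log([A⁻]/[HA]) = 8.62 + log(0.37/0.15)
pH = 8.62 + (+0.392) = 9.01

pH = 9.01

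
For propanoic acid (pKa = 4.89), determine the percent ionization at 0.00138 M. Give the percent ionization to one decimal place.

CH3CH2COOH ⇌ CH3CH2COO- + H+; let x = [H+] at equilibrium.
Ka = 10^(−4.89) = 1.29 × 10^-5
Ka = x²/(C₀ − x); solving the quadratic gives x = 1.27 × 10^-4 M.
% ionization = x/C₀ × 100% = 1.27 × 10^-4/0.00138 × 100% = 9.2%

9.2%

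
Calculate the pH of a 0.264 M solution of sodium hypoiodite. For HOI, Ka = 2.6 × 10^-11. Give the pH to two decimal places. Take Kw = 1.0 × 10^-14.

pH = 12.00

OI- is the conjugate base of the weak acid HOI.
Kb = Kw/Ka = 1.0×10^-14 / 2.6 × 10^-11 = 3.85 × 10^-4
From the ICE table, Kb = x²/(0.264 − x) = 3.85 × 10^-4.
Neglecting x in the denominator: x = √(3.85 × 10^-4 × 0.264) = 1.01 × 10^-2 M
pOH = 2.00, so pH = 14.00 − pOH = 12.00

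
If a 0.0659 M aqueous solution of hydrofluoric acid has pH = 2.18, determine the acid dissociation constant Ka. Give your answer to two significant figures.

[H+] = 10^(-2.18) = 6.61 × 10^-3 M
At equilibrium [HA] = 0.0659 − 6.61 × 10^-3 = 5.93 × 10^-2 M
Ka = [H+][A-]/[HA] = (6.61 × 10^-3)² / 5.93 × 10^-2 = 7.4 × 10^-4

Ka = 7.4 × 10^-4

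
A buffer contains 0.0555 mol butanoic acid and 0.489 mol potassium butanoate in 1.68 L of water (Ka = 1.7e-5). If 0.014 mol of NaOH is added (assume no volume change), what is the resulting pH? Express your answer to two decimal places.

pH = 5.85

OH- converts CH3(CH2)2COOH to CH3(CH2)2COO-: CH3(CH2)2COOH → 0.0415 mol, CH3(CH2)2COO- → 0.503 mol.
pKa = −log(1.7 × 10^-5) = 4.770
pH = pKa + log([A⁻]/[HA]) = 4.770 + log(0.503/0.0415) = 4.770 +1.084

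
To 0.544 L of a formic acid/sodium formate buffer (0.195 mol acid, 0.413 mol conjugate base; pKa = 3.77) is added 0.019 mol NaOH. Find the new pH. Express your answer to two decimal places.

After neutralization: n(HCOOH) = 0.176 mol, n(HCOO-) = 0.432 mol.
Henderson–Hasselbalch with mole ratio 0.432/0.176: pH = 3.77 + (+0.390)

pH = 4.16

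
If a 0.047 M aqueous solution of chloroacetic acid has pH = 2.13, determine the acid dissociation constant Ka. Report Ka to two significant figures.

[H+] = 10^(-2.13) = 7.41 × 10^-3 M
At equilibrium [HA] = 0.047 − 7.41 × 10^-3 = 3.96 × 10^-2 M
Ka = [H+][A-]/[HA] = (7.41 × 10^-3)² / 3.96 × 10^-2 = 1.4 × 10^-3

Ka = 1.4 × 10^-3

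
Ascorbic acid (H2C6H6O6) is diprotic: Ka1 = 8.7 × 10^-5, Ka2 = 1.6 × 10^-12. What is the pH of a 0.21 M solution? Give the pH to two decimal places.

Ka1 ≫ Ka2, so treat the first dissociation as the only significant source of H+.
Ka1 = x²/(0.21 − x) = 8.7 × 10^-5
x ≈ √(8.7 × 10^-5 × 0.21) = 4.27 × 10^-3 M
pH = −log(4.27 × 10^-3) = 2.37

pH = 2.37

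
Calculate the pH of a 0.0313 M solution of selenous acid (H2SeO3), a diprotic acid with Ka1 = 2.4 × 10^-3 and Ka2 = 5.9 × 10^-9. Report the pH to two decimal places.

pH = 2.12

Since Ka1 ≫ Ka2, the first ionization dominates [H+].
Ka1 = x²/(0.0313 − x) = 2.4 × 10^-3
Solving the quadratic: x = (−Ka1 + √(Ka1² + 4·Ka1·C₀))/2 = 7.55 × 10^-3 M
pH = −log(7.55 × 10^-3) = 2.12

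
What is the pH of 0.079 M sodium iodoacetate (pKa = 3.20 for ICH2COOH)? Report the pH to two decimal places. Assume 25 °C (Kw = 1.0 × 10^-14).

pH = 8.05

ICH2COO- is the conjugate base of the weak acid ICH2COOH.
Ka = 10^(−3.20) = 6.31 × 10^-4
Kb = Kw/Ka = 1.0×10^-14 / 6.31 × 10^-4 = 1.58 × 10^-11
Kb = x²/(0.079 − x) = 1.58 × 10^-11
Neglecting x in the denominator: x = √(1.58 × 10^-11 × 0.079) = 1.12 × 10^-6 M
pOH = −log(1.12 × 10^-6) = 5.95; pH = 14.00 − 5.95 = 8.05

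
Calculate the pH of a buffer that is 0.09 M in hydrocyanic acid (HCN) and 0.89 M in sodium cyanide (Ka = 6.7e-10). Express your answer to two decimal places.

pH = 10.17

pKa = −log(6.7 × 10^-10) = 9.174
Henderson–Hasselbalch: pH = pKa + log([CN-]/[HCN]) = 9.174 + log(0.89/0.09)
pH = 9.174 + (+0.995) = 10.17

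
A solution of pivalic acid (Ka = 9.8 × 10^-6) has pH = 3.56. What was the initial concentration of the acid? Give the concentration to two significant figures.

[H+] = 10^(-3.56) = 2.75 × 10^-4 M = x
Ka = x²/(C₀ − x) ⇒ C₀ = x + x²/Ka
C₀ = 2.75 × 10^-4 + (2.75 × 10^-4)²/(9.8 × 10^-6) = 7.99 × 10^-3 M

C₀ = 8.0 × 10^-3 M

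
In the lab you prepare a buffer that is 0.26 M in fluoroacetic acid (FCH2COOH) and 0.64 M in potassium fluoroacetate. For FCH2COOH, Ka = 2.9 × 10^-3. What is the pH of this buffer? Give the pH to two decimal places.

pKa = −log(2.9 × 10^-3) = 2.538
Henderson–Hasselbalch: pH = pKa + log([FCH2COO-]/[FCH2COOH]) = 2.538 + log(0.64/0.26)
pH = 2.538 + (+0.391) = 2.93

pH = 2.93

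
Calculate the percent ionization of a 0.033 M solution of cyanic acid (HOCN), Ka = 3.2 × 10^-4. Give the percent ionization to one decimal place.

HOCN ⇌ OCN- + H+; let x = [H+] at equilibrium.
Ka = x²/(C₀ − x); solving the quadratic gives x = 3.09 × 10^-3 M.
Fraction ionized = 3.09 × 10^-3 / 0.033 = 0.0936 → 9.4%

9.4%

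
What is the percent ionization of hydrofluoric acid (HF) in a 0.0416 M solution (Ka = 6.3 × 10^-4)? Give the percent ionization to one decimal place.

HF ⇌ F- + H+; let x = [H+] at equilibrium.
Ka = x²/(C₀ − x); solving the quadratic gives x = 4.81 × 10^-3 M.
Fraction ionized = 4.81 × 10^-3 / 0.0416 = 0.1156 → 11.6%

11.6%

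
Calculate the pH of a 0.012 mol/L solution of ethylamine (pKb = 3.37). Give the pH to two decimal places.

pH = 11.31

C2H5NH2 + H2O ⇌ C2H5NH3+ + OH-
Kb = 10^(−3.37) = 4.27 × 10^-4
Let x = [OH-] at equilibrium. Kb = x²/(0.012 − x).
The 5% rule fails; solving x² + Kb·x − Kb·C₀ = 0 exactly:
x = [−0.000427 + √(0.000427² + 2.05e-05)]/2 = 2.06 × 10^-3 M
pOH = 2.69, so pH = 14.00 − pOH = 11.31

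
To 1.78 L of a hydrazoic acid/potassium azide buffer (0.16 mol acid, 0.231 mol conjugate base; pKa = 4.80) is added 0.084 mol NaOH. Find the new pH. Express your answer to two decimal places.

pH = 5.42

After neutralization: n(HN3) = 0.076 mol, n(N3-) = 0.315 mol.
pH = pKa + log(n_N3-/n_HN3) = 4.80 + log(0.315/0.076) = 4.80 + (+0.617)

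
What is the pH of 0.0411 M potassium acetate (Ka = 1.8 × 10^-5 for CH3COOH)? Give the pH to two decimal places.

pH = 8.68

CH3COO- is the conjugate base of the weak acid CH3COOH.
Kb = Kw/Ka = 1.0×10^-14 / 1.8 × 10^-5 = 5.56 × 10^-10
From the ICE table, Kb = x²/(0.0411 − x) = 5.56 × 10^-10.
Assume x ≪ 0.0411: x ≈ √(5.56 × 10^-10 × 0.0411) = 4.78 × 10^-6 M
pOH = −log(4.78 × 10^-6) = 5.32; pH = 14.00 − 5.32 = 8.68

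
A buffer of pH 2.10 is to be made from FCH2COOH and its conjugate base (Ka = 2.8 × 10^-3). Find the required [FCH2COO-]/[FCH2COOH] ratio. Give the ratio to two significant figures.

ratio = 0.35

pKa = -log(2.8 × 10^-3) = 2.553
pH = pKa + log(r) ⇒ log(r) = 2.10 − 2.553 = -0.453
r = [FCH2COO-]/[FCH2COOH] = 10^(-0.453) = 0.352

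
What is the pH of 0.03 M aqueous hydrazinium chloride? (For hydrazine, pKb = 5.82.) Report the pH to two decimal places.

N2H5+ is the conjugate acid of the weak base N2H4.
Kb = 10^(−5.82) = 1.51 × 10^-6
Ka = Kw/Kb = 1.0×10^-14 / 1.51 × 10^-6 = 6.62 × 10^-9
Ka = x²/(0.03 − x) = 6.62 × 10^-9
Assume x ≪ 0.03: x ≈ √(6.62 × 10^-9 × 0.03) = 1.41 × 10^-5 M
pH = −log[H+] = −log(1.41 × 10^-5) = 4.85

pH = 4.85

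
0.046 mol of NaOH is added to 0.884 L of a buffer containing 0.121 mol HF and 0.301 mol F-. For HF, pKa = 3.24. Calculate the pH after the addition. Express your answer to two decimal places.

pH = 3.91

OH- converts HF to F-: HF → 0.075 mol, F- → 0.347 mol.
Henderson–Hasselbalch with mole ratio 0.347/0.075: pH = 3.24 + (+0.665)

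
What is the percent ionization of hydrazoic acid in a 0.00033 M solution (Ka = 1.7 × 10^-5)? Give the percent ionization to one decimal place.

20.3%

HN3 ⇌ N3- + H+; let x = [H+] at equilibrium.
Solve x² + 1.7e-05x − 5.61e-09 = 0 → x = 6.69 × 10^-5 M
% ionization = x/C₀ × 100% = 6.69 × 10^-5/0.00033 × 100% = 20.3%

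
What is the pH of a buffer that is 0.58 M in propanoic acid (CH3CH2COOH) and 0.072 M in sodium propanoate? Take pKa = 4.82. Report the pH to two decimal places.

pH = 3.91

Using pH = pKa + log([base]/[acid]) with [base]/[acid] = 0.072/0.58:
pH = 4.82 + (-0.906) = 3.91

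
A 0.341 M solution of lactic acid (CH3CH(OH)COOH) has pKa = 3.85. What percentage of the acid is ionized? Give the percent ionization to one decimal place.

CH3CH(OH)COOH ⇌ CH3CH(OH)COO- + H+; let x = [H+] at equilibrium.
Ka = 10^(−3.85) = 1.41 × 10^-4
x ≈ √(Ka·C₀) = √(1.41 × 10^-4 × 0.341) = 6.93 × 10^-3 M
Fraction ionized = 6.93 × 10^-3 / 0.341 = 0.0203 → 2.0%

2.0%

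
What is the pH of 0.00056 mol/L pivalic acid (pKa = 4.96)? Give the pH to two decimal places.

(CH3)3CCOOH ⇌ (CH3)3CCOO- + H+
Ka = 10^(−4.96) = 1.10 × 10^-5
From the ICE table, Ka = x²/(0.00056 − x) = 1.10 × 10^-5.
The 5% rule fails; solving x² + Ka·x − Ka·C₀ = 0 exactly:
x = [−1.1e-05 + √(1.1e-05² + 2.46e-08)]/2 = 7.32 × 10^-5 M
pH = −log(7.32 × 10^-5) = 4.14

pH = 4.14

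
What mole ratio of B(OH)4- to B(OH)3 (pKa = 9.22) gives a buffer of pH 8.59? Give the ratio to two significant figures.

pH = pKa + log(r) ⇒ log(r) = 8.59 − 9.22 = -0.63
r = [B(OH)4-]/[B(OH)3] = 10^(-0.63) = 0.234

ratio = 0.23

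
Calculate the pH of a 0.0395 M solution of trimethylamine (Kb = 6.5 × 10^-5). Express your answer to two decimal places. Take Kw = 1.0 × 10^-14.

pH = 11.20

(CH3)3N + H2O ⇌ (CH3)3NH+ + OH-
Kb = [OH-]²/(0.0395 − [OH-]) = 6.5 × 10^-5
Since Kb ≪ C₀, [OH-] ≈ √(Kb·C₀) = 1.60 × 10^-3 M.
([OH-]/C₀ = 4.1% < 5%, so the approximation holds.)
pOH = 2.80, so pH = 14.00 − pOH = 11.20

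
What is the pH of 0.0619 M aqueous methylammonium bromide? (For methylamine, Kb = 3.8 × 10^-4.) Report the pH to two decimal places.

CH3NH3+ is the conjugate acid of the weak base CH3NH2.
Ka = Kw/Kb = 1.0×10^-14 / 3.8 × 10^-4 = 2.63 × 10^-11
From the ICE table, Ka = x²/(0.0619 − x) = 2.63 × 10^-11.
Assume x ≪ 0.0619: x ≈ √(2.63 × 10^-11 × 0.0619) = 1.28 × 10^-6 M
Check: 0.0021% ionized — well under 5%, approximation valid.
pH = −log[H+] = −log(1.28 × 10^-6) = 5.89

pH = 5.89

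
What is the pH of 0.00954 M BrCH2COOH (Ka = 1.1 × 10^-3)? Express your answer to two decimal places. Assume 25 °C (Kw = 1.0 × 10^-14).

BrCH2COOH ⇌ BrCH2COO- + H+
Ka = [H+]²/(0.00954 − [H+]) = 1.1 × 10^-3
[H+] is not negligible relative to C₀; solve [H+]² + 0.0011·[H+] − 1.05e-05 = 0.
[H+] = [−0.0011 + √(0.0011² + 4.2e-05)]/2 = 2.74 × 10^-3 M
pH = −log[H+] = −log(2.74 × 10^-3) = 2.56

pH = 2.56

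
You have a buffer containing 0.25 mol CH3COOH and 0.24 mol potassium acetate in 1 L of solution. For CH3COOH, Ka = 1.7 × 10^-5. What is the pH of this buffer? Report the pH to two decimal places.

pKa = −log(1.7 × 10^-5) = 4.770
Using pH = pKa + log([base]/[acid]) with [base]/[acid] = 0.24/0.25:
pH = 4.770 + (-0.018) = 4.75

pH = 4.75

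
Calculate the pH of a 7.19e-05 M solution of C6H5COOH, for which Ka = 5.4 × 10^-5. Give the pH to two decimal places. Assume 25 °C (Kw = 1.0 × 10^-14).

pH = 4.39

C6H5COOH ⇌ C6H5COO- + H+
From the ICE table, Ka = [H+]²/(7.19e-05 − [H+]) = 5.4 × 10^-5.
[H+] is not negligible relative to C₀; solve [H+]² + 5.4e-05·[H+] − 3.88e-09 = 0.
[H+] = (−Ka + √(Ka² + 4·Ka·C₀))/2 = 4.09 × 10^-5 M
pH = −log[H+] = −log(4.09 × 10^-5) = 4.39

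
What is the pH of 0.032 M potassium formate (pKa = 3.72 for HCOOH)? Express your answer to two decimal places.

HCOO- is the conjugate base of the weak acid HCOOH.
Ka = 10^(−3.72) = 1.91 × 10^-4
Kb = Kw/Ka = 1.0×10^-14 / 1.91 × 10^-4 = 5.24 × 10^-11
Kb = x²/(0.032 − x) = 5.24 × 10^-11
Assume x ≪ 0.032: x ≈ √(5.24 × 10^-11 × 0.032) = 1.29 × 10^-6 M
(x/C₀ = 0.004% < 5%, so the approximation holds.)
pOH = −log(1.29 × 10^-6) = 5.89; pH = 14.00 − 5.89 = 8.11

pH = 8.11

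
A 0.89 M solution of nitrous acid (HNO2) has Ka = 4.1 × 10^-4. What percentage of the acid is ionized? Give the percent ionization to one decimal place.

HNO2 ⇌ NO2- + H+; let x = [H+] at equilibrium.
x ≈ √(Ka·C₀) = √(4.1 × 10^-4 × 0.89) = 1.91 × 10^-2 M
Fraction ionized = 1.91 × 10^-2 / 0.89 = 0.0215 → 2.1%

2.1%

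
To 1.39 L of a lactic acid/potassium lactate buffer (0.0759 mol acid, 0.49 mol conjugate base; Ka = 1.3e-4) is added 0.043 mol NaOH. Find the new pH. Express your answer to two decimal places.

pH = 5.10

After neutralization: n(CH3CH(OH)COOH) = 0.0329 mol, n(CH3CH(OH)COO-) = 0.533 mol.
pKa = −log(1.3 × 10^-4) = 3.886
pH = pKa + log([A⁻]/[HA]) = 3.886 + log(0.533/0.0329) = 3.886 +1.210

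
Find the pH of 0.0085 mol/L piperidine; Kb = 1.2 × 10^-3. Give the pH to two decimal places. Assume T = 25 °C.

pH = 11.42

C5H10NH + H2O ⇌ C5H10NH2+ + OH-
Kb = x²/(0.0085 − x) = 1.2 × 10^-3
Here C₀/Kb ≈ 7.08, so the small-x approximation fails. Use the quadratic:
x = [−0.0012 + √(0.0012² + 4.08e-05)]/2 = 2.65 × 10^-3 M
pOH = 2.58, so pH = 14.00 − pOH = 11.42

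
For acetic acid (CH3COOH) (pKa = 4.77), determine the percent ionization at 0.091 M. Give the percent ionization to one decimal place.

1.4%

CH3COOH ⇌ CH3COO- + H+; let x = [H+] at equilibrium.
Ka = 10^(−4.77) = 1.70 × 10^-5
x ≈ √(Ka·C₀) = √(1.70 × 10^-5 × 0.091) = 1.24 × 10^-3 M
% ionization = x/C₀ × 100% = 1.24 × 10^-3/0.091 × 100% = 1.4%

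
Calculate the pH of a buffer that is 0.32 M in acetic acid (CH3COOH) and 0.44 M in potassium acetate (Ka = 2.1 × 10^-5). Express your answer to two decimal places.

pH = 4.82

pKa = −log(2.1 × 10^-5) = 4.678
Henderson–Hasselbalch: pH = pKa + log([CH3COO-]/[CH3COOH]) = 4.678 + log(0.44/0.32)
pH = 4.678 + (+0.138) = 4.82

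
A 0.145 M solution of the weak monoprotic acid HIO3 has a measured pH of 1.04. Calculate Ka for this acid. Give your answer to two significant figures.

Ka = 1.5 × 10^-1

[H+] = 10^(-1.04) = 9.12 × 10^-2 M
At equilibrium [HA] = 0.145 − 9.12 × 10^-2 = 5.38 × 10^-2 M
Ka = [H+][A-]/[HA] = (9.12 × 10^-2)² / 5.38 × 10^-2 = 1.5 × 10^-1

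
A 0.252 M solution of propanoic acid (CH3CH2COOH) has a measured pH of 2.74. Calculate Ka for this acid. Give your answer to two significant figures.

[H+] = 10^(-2.74) = 1.82 × 10^-3 M
At equilibrium [HA] = 0.252 − 1.82 × 10^-3 = 2.50 × 10^-1 M
Ka = [H+][A-]/[HA] = (1.82 × 10^-3)² / 2.50 × 10^-1 = 1.3 × 10^-5

Ka = 1.3 × 10^-5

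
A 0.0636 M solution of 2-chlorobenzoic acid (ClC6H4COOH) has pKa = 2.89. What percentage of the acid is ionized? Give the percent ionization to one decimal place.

13.3%

ClC6H4COOH ⇌ ClC6H4COO- + H+; let x = [H+] at equilibrium.
Ka = 10^(−2.89) = 1.29 × 10^-3
Solve x² + 0.00129x − 8.2e-05 = 0 → x = 8.44 × 10^-3 M
% ionization = x/C₀ × 100% = 8.44 × 10^-3/0.0636 × 100% = 13.3%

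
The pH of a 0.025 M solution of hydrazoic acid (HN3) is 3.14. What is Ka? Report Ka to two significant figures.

[H+] = 10^(-3.14) = 7.24 × 10^-4 M
At equilibrium [HA] = 0.025 − 7.24 × 10^-4 = 2.43 × 10^-2 M
Ka = [H+][A-]/[HA] = (7.24 × 10^-4)² / 2.43 × 10^-2 = 2.2 × 10^-5

Ka = 2.2 × 10^-5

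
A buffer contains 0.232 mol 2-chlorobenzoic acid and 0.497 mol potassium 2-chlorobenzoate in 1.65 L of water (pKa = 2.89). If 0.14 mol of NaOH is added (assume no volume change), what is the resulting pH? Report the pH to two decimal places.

OH- converts ClC6H4COOH to ClC6H4COO-: ClC6H4COOH → 0.092 mol, ClC6H4COO- → 0.637 mol.
pH = pKa + log([A⁻]/[HA]) = 2.89 + log(0.637/0.092) = 2.89 +0.840

pH = 3.73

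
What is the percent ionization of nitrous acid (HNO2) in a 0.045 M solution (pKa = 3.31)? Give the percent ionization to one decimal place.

HNO2 ⇌ NO2- + H+; let x = [H+] at equilibrium.
Ka = 10^(−3.31) = 4.90 × 10^-4
Solve x² + 0.00049x − 2.2e-05 = 0 → x = 4.46 × 10^-3 M
% ionization = x/C₀ × 100% = 4.46 × 10^-3/0.045 × 100% = 9.9%

9.9%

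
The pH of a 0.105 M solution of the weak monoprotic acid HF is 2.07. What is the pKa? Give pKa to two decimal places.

pKa = 3.12

[H+] = 10^(-2.07) = 8.51 × 10^-3 M
At equilibrium [HA] = 0.105 − 8.51 × 10^-3 = 9.65 × 10^-2 M
Ka = [H+][A-]/[HA] = (8.51 × 10^-3)² / 9.65 × 10^-2 = 7.50 × 10^-4
pKa = -log(7.50 × 10^-4) = 3.12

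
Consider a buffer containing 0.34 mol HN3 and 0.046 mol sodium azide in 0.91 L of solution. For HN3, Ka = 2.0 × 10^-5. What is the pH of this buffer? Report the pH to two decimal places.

pKa = −log(2.0 × 10^-5) = 4.699
Henderson–Hasselbalch: pH = pKa + log([N3-]/[HN3]) = 4.699 + log(0.046/0.34)
pH = 4.699 + (-0.869) = 3.83

pH = 3.83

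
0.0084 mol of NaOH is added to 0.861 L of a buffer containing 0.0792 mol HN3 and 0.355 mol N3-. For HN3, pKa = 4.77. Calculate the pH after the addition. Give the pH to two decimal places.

OH- converts HN3 to N3-: HN3 → 0.0708 mol, N3- → 0.363 mol.
pH = pKa + log(n_N3-/n_HN3) = 4.77 + log(0.363/0.0708) = 4.77 + (+0.710)

pH = 5.48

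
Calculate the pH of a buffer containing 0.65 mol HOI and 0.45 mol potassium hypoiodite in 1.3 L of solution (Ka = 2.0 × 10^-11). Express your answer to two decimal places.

pKa = −log(2.0 × 10^-11) = 10.699
pH = pKa + log([A⁻]/[HA]) = 10.699 + log(0.45/0.65)
pH = 10.699 + (-0.160) = 10.54

pH = 10.54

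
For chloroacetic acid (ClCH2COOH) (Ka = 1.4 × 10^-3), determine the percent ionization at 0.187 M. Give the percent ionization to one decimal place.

ClCH2COOH ⇌ ClCH2COO- + H+; let x = [H+] at equilibrium.
Ka = x²/(C₀ − x); solving the quadratic gives x = 1.55 × 10^-2 M.
% ionization = x/C₀ × 100% = 1.55 × 10^-2/0.187 × 100% = 8.3%

8.3%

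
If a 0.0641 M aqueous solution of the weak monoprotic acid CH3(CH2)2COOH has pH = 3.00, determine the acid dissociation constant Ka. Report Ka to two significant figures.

Ka = 1.6 × 10^-5

[H+] = 10^(-3.00) = 1.00 × 10^-3 M
At equilibrium [HA] = 0.0641 − 1.00 × 10^-3 = 6.31 × 10^-2 M
Ka = [H+][A-]/[HA] = (1.00 × 10^-3)² / 6.31 × 10^-2 = 1.6 × 10^-5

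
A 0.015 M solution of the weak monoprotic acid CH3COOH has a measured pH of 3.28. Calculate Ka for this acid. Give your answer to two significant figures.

Ka = 1.9 × 10^-5

[H+] = 10^(-3.28) = 5.25 × 10^-4 M
At equilibrium [HA] = 0.015 − 5.25 × 10^-4 = 1.45 × 10^-2 M
Ka = [H+][A-]/[HA] = (5.25 × 10^-4)² / 1.45 × 10^-2 = 1.9 × 10^-5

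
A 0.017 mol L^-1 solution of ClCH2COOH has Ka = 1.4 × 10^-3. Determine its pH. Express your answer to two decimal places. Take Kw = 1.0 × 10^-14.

ClCH2COOH ⇌ ClCH2COO- + H+
From the ICE table, Ka = x²/(0.017 − x) = 1.4 × 10^-3.
x is not negligible relative to C₀; solve x² + 0.0014·x − 2.38e-05 = 0.
x = (−Ka + √(Ka² + 4·Ka·C₀))/2 = 4.23 × 10^-3 M
pH = −log(4.23 × 10^-3) = 2.37

pH = 2.37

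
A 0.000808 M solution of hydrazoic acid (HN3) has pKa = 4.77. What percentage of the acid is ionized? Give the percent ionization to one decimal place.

HN3 ⇌ N3- + H+; let x = [H+] at equilibrium.
Ka = 10^(−4.77) = 1.70 × 10^-5
Ka = x²/(C₀ − x); solving the quadratic gives x = 1.09 × 10^-4 M.
% ionization = x/C₀ × 100% = 1.09 × 10^-4/0.000808 × 100% = 13.5%

13.5%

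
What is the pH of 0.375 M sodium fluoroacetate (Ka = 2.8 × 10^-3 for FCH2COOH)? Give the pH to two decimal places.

pH = 8.06

FCH2COO- is the conjugate base of the weak acid FCH2COOH.
Kb = Kw/Ka = 1.0×10^-14 / 2.8 × 10^-3 = 3.57 × 10^-12
From the ICE table, Kb = [OH-]²/(0.375 − [OH-]) = 3.57 × 10^-12.
Since Kb ≪ C₀, [OH-] ≈ √(Kb·C₀) = 1.16 × 10^-6 M.
pOH = −log(1.16 × 10^-6) = 5.94; pH = 14.00 − 5.94 = 8.06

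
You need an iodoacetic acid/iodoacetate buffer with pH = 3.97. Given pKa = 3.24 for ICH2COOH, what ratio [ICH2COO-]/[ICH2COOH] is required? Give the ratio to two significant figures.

ratio = 5.4

pH = pKa + log(r) ⇒ log(r) = 3.97 − 3.24 = +0.73
r = [ICH2COO-]/[ICH2COOH] = 10^(+0.73) = 5.37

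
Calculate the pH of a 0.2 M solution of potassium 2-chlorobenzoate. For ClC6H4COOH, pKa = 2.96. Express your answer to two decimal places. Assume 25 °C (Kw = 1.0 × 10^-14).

ClC6H4COO- is the conjugate base of the weak acid ClC6H4COOH.
Ka = 10^(−2.96) = 1.10 × 10^-3
Kb = Kw/Ka = 1.0×10^-14 / 1.10 × 10^-3 = 9.09 × 10^-12
Let x = [OH-] at equilibrium. Kb = x²/(0.2 − x).
Since Kb ≪ C₀, x ≈ √(Kb·C₀) = 1.35 × 10^-6 M.
(x/C₀ = 0.00067% < 5%, so the approximation holds.)
pOH = 5.87, so pH = 14.00 − pOH = 8.13

pH = 8.13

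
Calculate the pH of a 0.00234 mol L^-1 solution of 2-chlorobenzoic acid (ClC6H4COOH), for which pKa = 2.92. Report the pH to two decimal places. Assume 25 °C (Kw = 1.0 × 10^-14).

ClC6H4COOH ⇌ ClC6H4COO- + H+
Ka = 10^(−2.92) = 1.20 × 10^-3
From the ICE table, Ka = x²/(0.00234 − x) = 1.20 × 10^-3.
The 5% rule fails; solving x² + Ka·x − Ka·C₀ = 0 exactly:
x = (−Ka + √(Ka² + 4·Ka·C₀))/2 = 1.18 × 10^-3 M
pH = −log[H+] = −log(1.18 × 10^-3) = 2.93

pH = 2.93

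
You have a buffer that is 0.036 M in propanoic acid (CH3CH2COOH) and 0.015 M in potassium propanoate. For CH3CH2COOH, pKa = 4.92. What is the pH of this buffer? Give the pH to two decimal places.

Using pH = pKa + log([base]/[acid]) with [base]/[acid] = 0.015/0.036:
pH = 4.92 + (-0.380) = 4.54

pH = 4.54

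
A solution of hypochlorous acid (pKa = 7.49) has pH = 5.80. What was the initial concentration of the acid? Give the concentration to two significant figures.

[H+] = 10^(-5.80) = 1.58 × 10^-6 M = x
Ka = 10^(−7.49) = 3.24 × 10^-8
Ka = x²/(C₀ − x) ⇒ C₀ = x + x²/Ka
C₀ = 1.58 × 10^-6 + (1.58 × 10^-6)²/(3.24 × 10^-8) = 7.86 × 10^-5 M

C₀ = 7.9 × 10^-5 M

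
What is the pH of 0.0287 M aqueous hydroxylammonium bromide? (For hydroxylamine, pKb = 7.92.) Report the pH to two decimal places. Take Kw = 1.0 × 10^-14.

pH = 3.81

NH3OH+ is the conjugate acid of the weak base NH2OH.
Kb = 10^(−7.92) = 1.20 × 10^-8
Ka = Kw/Kb = 1.0×10^-14 / 1.20 × 10^-8 = 8.33 × 10^-7
Ka = [H+]²/(0.0287 − [H+]) = 8.33 × 10^-7
Since Ka ≪ C₀, [H+] ≈ √(Ka·C₀) = 1.55 × 10^-4 M.
pH = −log[H+] = −log(1.55 × 10^-4) = 3.81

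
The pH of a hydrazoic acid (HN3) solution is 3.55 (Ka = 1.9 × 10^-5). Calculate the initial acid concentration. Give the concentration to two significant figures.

C₀ = 4.5 × 10^-3 M

[H+] = 10^(-3.55) = 2.82 × 10^-4 M = x
Ka = x²/(C₀ − x) ⇒ C₀ = x + x²/Ka
C₀ = 2.82 × 10^-4 + (2.82 × 10^-4)²/(1.9 × 10^-5) = 4.47 × 10^-3 M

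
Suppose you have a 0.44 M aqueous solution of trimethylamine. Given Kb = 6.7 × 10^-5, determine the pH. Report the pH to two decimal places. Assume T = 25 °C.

(CH3)3N + H2O ⇌ (CH3)3NH+ + OH-
From the ICE table, Kb = [OH-]²/(0.44 − [OH-]) = 6.7 × 10^-5.
Since Kb ≪ C₀, [OH-] ≈ √(Kb·C₀) = 5.43 × 10^-3 M.
([OH-]/C₀ = 1.2% < 5%, so the approximation holds.)
pOH = 2.27, so pH = 14.00 − pOH = 11.73

pH = 11.73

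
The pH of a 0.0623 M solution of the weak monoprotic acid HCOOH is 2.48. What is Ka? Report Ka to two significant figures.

Ka = 1.9 × 10^-4

[H+] = 10^(-2.48) = 3.31 × 10^-3 M
At equilibrium [HA] = 0.0623 − 3.31 × 10^-3 = 5.90 × 10^-2 M
Ka = [H+][A-]/[HA] = (3.31 × 10^-3)² / 5.90 × 10^-2 = 1.9 × 10^-4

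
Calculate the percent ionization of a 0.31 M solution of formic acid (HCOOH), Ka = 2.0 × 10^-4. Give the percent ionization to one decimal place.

HCOOH ⇌ HCOO- + H+; let x = [H+] at equilibrium.
x ≈ √(Ka·C₀) = √(2.0 × 10^-4 × 0.31) = 7.87 × 10^-3 M
% ionization = x/C₀ × 100% = 7.87 × 10^-3/0.31 × 100% = 2.5%

2.5%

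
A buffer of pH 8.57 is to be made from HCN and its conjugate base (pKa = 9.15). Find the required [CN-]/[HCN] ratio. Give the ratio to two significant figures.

ratio = 0.26

pH = pKa + log(r) ⇒ log(r) = 8.57 − 9.15 = -0.58
r = [CN-]/[HCN] = 10^(-0.58) = 0.263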